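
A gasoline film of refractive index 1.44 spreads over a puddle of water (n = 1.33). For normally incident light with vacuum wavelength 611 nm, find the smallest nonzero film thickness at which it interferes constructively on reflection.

Top surface (1.0 → 1.44): reflection off a higher-index medium gives a half-wave phase shift.
Bottom surface (1.44 → 1.33): reflection off a lower-index medium gives no phase shift.
Exactly one π shift → a net half-wave offset.
With one net inversion, constructive interference in reflection requires 2 n t = (m + ½) λ.
Minimum at m = 0: t = λ / (4 n) = 611 / (4 × 1.44) = 106 nm.

106 nm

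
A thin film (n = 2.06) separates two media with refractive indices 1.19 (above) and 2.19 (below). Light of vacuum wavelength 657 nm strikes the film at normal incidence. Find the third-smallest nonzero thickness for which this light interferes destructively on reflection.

At the upper boundary (n = 1.19 to n = 2.06) the reflected ray undergoes a half-wave phase shift.
Bottom surface (2.06 → 2.19): reflection off a higher-index medium gives a half-wave phase shift.
Net: no relative phase inversion (both shifts match).
So the condition for destructive reflection is 2 n t = (m + ½) λ.
The third-smallest nonzero thickness corresponds to m = 2: t = (m + ½) λ / (2 n) = 2.50 × 657 / (2 × 2.06) = 399 nm.

399 nm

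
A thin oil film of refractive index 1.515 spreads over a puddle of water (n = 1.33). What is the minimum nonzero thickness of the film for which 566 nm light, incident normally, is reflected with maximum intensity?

Ray reflecting at the top interface goes from n = 1.0 toward n = 1.515: a half-wave phase shift.
Bottom surface (1.515 → 1.33): reflection off a lower-index medium gives no phase shift.
The two reflections differ by half a wavelength.
So the condition for constructive reflection is 2 n t = (m + ½) λ.
Minimum at m = 0: t = λ / (4 n) = 566 / (4 × 1.515) = 93.4 nm.

93.4 nm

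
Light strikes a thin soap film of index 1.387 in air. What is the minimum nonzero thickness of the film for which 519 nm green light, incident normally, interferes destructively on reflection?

187 nm

Ray reflecting at the top interface goes from n = 1.0 toward n = 1.387: a half-wave phase shift.
At the lower boundary (n = 1.387 to n = 1.0) the reflected ray undergoes no phase shift.
The two reflections differ by half a wavelength.
With one net inversion, destructive interference in reflection requires 2 n t = m λ.
Minimum nonzero at m = 1: t = λ / (2 n) = 519 / (2 × 1.387) = 187 nm.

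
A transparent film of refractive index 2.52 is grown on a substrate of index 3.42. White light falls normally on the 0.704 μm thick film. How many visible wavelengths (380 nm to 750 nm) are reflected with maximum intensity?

5

Ray reflecting at the top interface goes from n = 1.0 toward n = 2.52: a half-wave phase shift.
At the lower boundary (n = 2.52 to n = 3.42) the reflected ray undergoes a half-wave phase shift.
Net: no relative phase inversion (both shifts match).
For strong reflection here: 2 n t = m λ.
λ = 2 n t / m = 3548 / m nm.
m=4: 887 nm (IR); m=5: 710 nm (visible); m=6: 591 nm (visible); m=7: 507 nm (visible); m=8: 444 nm (visible); m=9: 394 nm (visible); m=10: 355 nm (UV).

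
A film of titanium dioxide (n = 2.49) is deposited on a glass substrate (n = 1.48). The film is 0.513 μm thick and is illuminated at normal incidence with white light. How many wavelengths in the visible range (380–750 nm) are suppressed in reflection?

Ray reflecting at the top interface goes from n = 1.0 toward n = 2.49: a half-wave phase shift.
Bottom surface (2.49 → 1.48): reflection off a lower-index medium gives no phase shift.
Exactly one π shift → a net half-wave offset.
With one net inversion, destructive interference in reflection requires 2 n t = m λ.
λ = 2 n t / m = 2555 / m nm.
m=3: 852 nm (IR); m=4: 639 nm (visible); m=5: 511 nm (visible); m=6: 426 nm (visible); m=7: 365 nm (UV).

3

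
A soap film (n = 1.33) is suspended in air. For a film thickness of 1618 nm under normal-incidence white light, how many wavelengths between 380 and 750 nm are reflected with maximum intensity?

5

Top surface (1.0 → 1.33): reflection off a higher-index medium gives a half-wave phase shift.
Bottom surface (1.33 → 1.0): reflection off a lower-index medium gives no phase shift.
Net: one phase inversion between the two reflected rays.
For maximum reflection here: 2 n t = (m + ½) λ.
λ = 2 n t / (m + ½) = 4304 / (m + ½) nm.
m=5: 783 nm (IR); m=6: 662 nm (visible); m=7: 574 nm (visible); m=8: 506 nm (visible); m=9: 453 nm (visible); m=10: 410 nm (visible); m=11: 374 nm (UV).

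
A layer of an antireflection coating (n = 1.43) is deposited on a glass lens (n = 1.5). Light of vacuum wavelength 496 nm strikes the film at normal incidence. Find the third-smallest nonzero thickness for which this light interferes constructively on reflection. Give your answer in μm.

0.520 μm

At the upper boundary (n = 1.0 to n = 1.43) the reflected ray undergoes a half-wave phase shift.
Ray reflecting at the bottom interface goes from n = 1.43 toward n = 1.5: a half-wave phase shift.
Zero or two π shifts → no net half-wave offset.
For maximum reflection here: 2 n t = m λ.
The third-smallest nonzero thickness corresponds to m = 3: t = m λ / (2 n) = 3.00 × 496 / (2 × 1.43) = 520 nm.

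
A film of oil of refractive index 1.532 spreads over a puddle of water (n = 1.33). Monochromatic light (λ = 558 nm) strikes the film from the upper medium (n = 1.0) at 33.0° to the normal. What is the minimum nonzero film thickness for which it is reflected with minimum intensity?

195 nm

At the upper boundary (n = 1.0 to n = 1.532) the reflected ray undergoes a half-wave phase shift.
At the lower boundary (n = 1.532 to n = 1.33) the reflected ray undergoes no phase shift.
The two reflections differ by half a wavelength.
For minimum reflection here: 2 n t cos θ_r = m λ.
Snell's law: 1.0 sin 33.0° = 1.532 sin θ_r → sin θ_r = 0.356, cos θ_r = 0.935.
Minimum nonzero at m = 1: t = λ / (2 n cos θ_r) = 558 / (2 × 1.532 × 0.935) = 195 nm.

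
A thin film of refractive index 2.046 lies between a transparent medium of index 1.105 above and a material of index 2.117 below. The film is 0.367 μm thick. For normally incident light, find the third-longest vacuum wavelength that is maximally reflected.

At the upper boundary (n = 1.105 to n = 2.046) the reflected ray undergoes a half-wave phase shift.
Ray reflecting at the bottom interface goes from n = 2.046 toward n = 2.117: a half-wave phase shift.
Net: no relative phase inversion (both shifts match).
So the condition for constructive reflection is 2 n t = m λ.
λ = 2 n t / m. The third-longest wavelength is m = 3: λ = 2 × 2.046 × 367 / 3.00 = 501 nm.

501 nm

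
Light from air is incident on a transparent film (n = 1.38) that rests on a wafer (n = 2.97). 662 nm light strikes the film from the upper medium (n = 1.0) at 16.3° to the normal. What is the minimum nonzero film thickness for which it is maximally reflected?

Ray reflecting at the top interface goes from n = 1.0 toward n = 1.38: a half-wave phase shift.
At the lower boundary (n = 1.38 to n = 2.97) the reflected ray undergoes a half-wave phase shift.
The two reflections carry the same phase change, so no net offset.
For bright reflection here: 2 n t cos θ_r = m λ.
Snell's law: 1.0 sin 16.3° = 1.38 sin θ_r → sin θ_r = 0.203, cos θ_r = 0.979.
Minimum nonzero at m = 1: t = λ / (2 n cos θ_r) = 662 / (2 × 1.38 × 0.979) = 245 nm.

245 nm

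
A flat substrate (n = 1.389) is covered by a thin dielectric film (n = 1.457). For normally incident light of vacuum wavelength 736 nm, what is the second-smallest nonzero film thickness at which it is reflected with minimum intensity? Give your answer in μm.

Top surface (1.0 → 1.457): reflection off a higher-index medium gives a half-wave phase shift.
Ray reflecting at the bottom interface goes from n = 1.457 toward n = 1.389: no phase shift.
Exactly one π shift → a net half-wave offset.
With one net inversion, destructive interference in reflection requires 2 n t = m λ.
The second-smallest nonzero thickness corresponds to m = 2: t = m λ / (2 n) = 2.00 × 736 / (2 × 1.457) = 505 nm.

0.505 μm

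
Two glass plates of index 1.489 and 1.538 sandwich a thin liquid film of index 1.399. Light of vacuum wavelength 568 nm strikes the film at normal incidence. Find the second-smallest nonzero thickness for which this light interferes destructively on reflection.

406 nm

Top surface (1.489 → 1.399): reflection off a lower-index medium gives no phase shift.
Ray reflecting at the bottom interface goes from n = 1.399 toward n = 1.538: a half-wave phase shift.
The two reflections differ by half a wavelength.
For minimum reflection here: 2 n t = m λ.
The second-smallest nonzero thickness corresponds to m = 2: t = m λ / (2 n) = 2.00 × 568 / (2 × 1.399) = 406 nm.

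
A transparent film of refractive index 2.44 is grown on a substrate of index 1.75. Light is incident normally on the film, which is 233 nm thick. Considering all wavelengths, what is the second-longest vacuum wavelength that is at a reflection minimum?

Top surface (1.0 → 2.44): reflection off a higher-index medium gives a half-wave phase shift.
At the lower boundary (n = 2.44 to n = 1.75) the reflected ray undergoes no phase shift.
The two reflections differ by half a wavelength.
For dark reflection here: 2 n t = m λ.
λ = 2 n t / m. The second-longest wavelength is m = 2: λ = 2 × 2.44 × 233 / 2.00 = 569 nm.

569 nm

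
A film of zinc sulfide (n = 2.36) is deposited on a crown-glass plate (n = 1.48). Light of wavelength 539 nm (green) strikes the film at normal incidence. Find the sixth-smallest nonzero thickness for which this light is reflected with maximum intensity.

Top surface (1.0 → 2.36): reflection off a higher-index medium gives a half-wave phase shift.
Ray reflecting at the bottom interface goes from n = 2.36 toward n = 1.48: no phase shift.
Exactly one π shift → a net half-wave offset.
For strong reflection here: 2 n t = (m + ½) λ.
The sixth-smallest nonzero thickness corresponds to m = 5: t = (m + ½) λ / (2 n) = 5.50 × 539 / (2 × 2.36) = 628 nm.

628 nm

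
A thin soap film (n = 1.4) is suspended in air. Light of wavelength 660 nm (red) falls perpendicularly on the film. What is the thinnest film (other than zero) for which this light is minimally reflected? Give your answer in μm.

Ray reflecting at the top interface goes from n = 1.0 toward n = 1.4: a half-wave phase shift.
At the lower boundary (n = 1.4 to n = 1.0) the reflected ray undergoes no phase shift.
Exactly one π shift → a net half-wave offset.
With one net inversion, destructive interference in reflection requires 2 n t = m λ.
Minimum nonzero at m = 1: t = λ / (2 n) = 660 / (2 × 1.4) = 236 nm.

0.236 μm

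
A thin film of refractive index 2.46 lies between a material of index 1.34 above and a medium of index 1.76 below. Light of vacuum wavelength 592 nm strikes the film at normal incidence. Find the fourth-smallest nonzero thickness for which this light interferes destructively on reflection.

At the upper boundary (n = 1.34 to n = 2.46) the reflected ray undergoes a half-wave phase shift.
Bottom surface (2.46 → 1.76): reflection off a lower-index medium gives no phase shift.
The two reflections differ by half a wavelength.
So the condition for destructive reflection is 2 n t = m λ.
The fourth-smallest nonzero thickness corresponds to m = 4: t = m λ / (2 n) = 4.00 × 592 / (2 × 2.46) = 481 nm.

481 nm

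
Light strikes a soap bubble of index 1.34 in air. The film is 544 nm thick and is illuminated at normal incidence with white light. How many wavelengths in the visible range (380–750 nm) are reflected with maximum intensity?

2

At the upper boundary (n = 1.0 to n = 1.34) the reflected ray undergoes a half-wave phase shift.
Bottom surface (1.34 → 1.0): reflection off a lower-index medium gives no phase shift.
Net: one phase inversion between the two reflected rays.
For bright reflection here: 2 n t = (m + ½) λ.
λ = 2 n t / (m + ½) = 1458 / (m + ½) nm.
m=1: 972 nm (IR); m=2: 583 nm (visible); m=3: 417 nm (visible); m=4: 324 nm (UV).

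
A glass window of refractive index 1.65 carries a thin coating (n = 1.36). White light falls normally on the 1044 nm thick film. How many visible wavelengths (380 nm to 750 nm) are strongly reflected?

Top surface (1.0 → 1.36): reflection off a higher-index medium gives a half-wave phase shift.
At the lower boundary (n = 1.36 to n = 1.65) the reflected ray undergoes a half-wave phase shift.
The two reflections carry the same phase change, so no net offset.
For maximum reflection here: 2 n t = m λ.
λ = 2 n t / m = 2840 / m nm.
m=3: 947 nm (IR); m=4: 710 nm (visible); m=5: 568 nm (visible); m=6: 473 nm (visible); m=7: 406 nm (visible); m=8: 355 nm (UV).

4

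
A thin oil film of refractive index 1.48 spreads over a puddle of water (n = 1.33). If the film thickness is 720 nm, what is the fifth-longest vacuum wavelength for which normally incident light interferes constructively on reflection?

474 nm

Ray reflecting at the top interface goes from n = 1.0 toward n = 1.48: a half-wave phase shift.
Bottom surface (1.48 → 1.33): reflection off a lower-index medium gives no phase shift.
The two reflections differ by half a wavelength.
For strong reflection here: 2 n t = (m + ½) λ.
λ = 2 n t / (m + ½). The fifth-longest wavelength is m = 4: λ = 2 × 1.48 × 720 / 4.50 = 474 nm.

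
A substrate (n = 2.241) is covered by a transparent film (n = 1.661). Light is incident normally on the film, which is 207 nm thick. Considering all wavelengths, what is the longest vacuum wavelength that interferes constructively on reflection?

688 nm

Ray reflecting at the top interface goes from n = 1.0 toward n = 1.661: a half-wave phase shift.
Bottom surface (1.661 → 2.241): reflection off a higher-index medium gives a half-wave phase shift.
Zero or two π shifts → no net half-wave offset.
So the condition for constructive reflection is 2 n t = m λ.
λ = 2 n t / m. The longest wavelength is m = 1: λ = 2 × 1.661 × 207 / 1.00 = 688 nm.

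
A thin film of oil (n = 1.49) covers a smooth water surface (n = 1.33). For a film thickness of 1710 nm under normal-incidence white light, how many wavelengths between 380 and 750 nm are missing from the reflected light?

7

At the upper boundary (n = 1.0 to n = 1.49) the reflected ray undergoes a half-wave phase shift.
Bottom surface (1.49 → 1.33): reflection off a lower-index medium gives no phase shift.
Exactly one π shift → a net half-wave offset.
So the condition for destructive reflection is 2 n t = m λ.
λ = 2 n t / m = 5096 / m nm.
m=6: 849 nm (IR); m=7: 728 nm (visible); m=8: 637 nm (visible); m=9: 566 nm (visible); m=10: 510 nm (visible); m=11: 463 nm (visible); m=12: 425 nm (visible); m=13: 392 nm (visible); m=14: 364 nm (UV).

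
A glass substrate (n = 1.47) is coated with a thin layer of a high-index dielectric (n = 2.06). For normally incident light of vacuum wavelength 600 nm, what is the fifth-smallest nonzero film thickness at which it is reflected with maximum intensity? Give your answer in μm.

Ray reflecting at the top interface goes from n = 1.0 toward n = 2.06: a half-wave phase shift.
Ray reflecting at the bottom interface goes from n = 2.06 toward n = 1.47: no phase shift.
Exactly one π shift → a net half-wave offset.
So the condition for constructive reflection is 2 n t = (m + ½) λ.
The fifth-smallest nonzero thickness corresponds to m = 4: t = (m + ½) λ / (2 n) = 4.50 × 600 / (2 × 2.06) = 655 nm.

0.655 μm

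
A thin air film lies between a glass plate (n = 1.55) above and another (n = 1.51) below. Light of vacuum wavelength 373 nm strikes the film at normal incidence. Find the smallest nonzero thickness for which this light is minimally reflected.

187 nm

Top surface (1.55 → 1.0): reflection off a lower-index medium gives no phase shift.
At the lower boundary (n = 1.0 to n = 1.51) the reflected ray undergoes a half-wave phase shift.
Exactly one π shift → a net half-wave offset.
For dark reflection here: 2 n t = m λ.
The smallest nonzero thickness corresponds to m = 1: t = m λ / (2 n) = 1.00 × 373 / (2 × 1.0) = 187 nm.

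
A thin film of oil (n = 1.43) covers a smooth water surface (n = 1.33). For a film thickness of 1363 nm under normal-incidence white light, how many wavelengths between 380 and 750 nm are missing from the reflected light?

5

At the upper boundary (n = 1.0 to n = 1.43) the reflected ray undergoes a half-wave phase shift.
At the lower boundary (n = 1.43 to n = 1.33) the reflected ray undergoes no phase shift.
Net: one phase inversion between the two reflected rays.
With one net inversion, destructive interference in reflection requires 2 n t = m λ.
λ = 2 n t / m = 3898 / m nm.
m=5: 780 nm (IR); m=6: 650 nm (visible); m=7: 557 nm (visible); m=8: 487 nm (visible); m=9: 433 nm (visible); m=10: 390 nm (visible); m=11: 354 nm (UV).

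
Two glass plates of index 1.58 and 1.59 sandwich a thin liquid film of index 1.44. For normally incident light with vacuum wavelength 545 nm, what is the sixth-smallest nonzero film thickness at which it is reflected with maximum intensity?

1041 nm

Ray reflecting at the top interface goes from n = 1.58 toward n = 1.44: no phase shift.
Ray reflecting at the bottom interface goes from n = 1.44 toward n = 1.59: a half-wave phase shift.
Exactly one π shift → a net half-wave offset.
For bright reflection here: 2 n t = (m + ½) λ.
The sixth-smallest nonzero thickness corresponds to m = 5: t = (m + ½) λ / (2 n) = 5.50 × 545 / (2 × 1.44) = 1041 nm.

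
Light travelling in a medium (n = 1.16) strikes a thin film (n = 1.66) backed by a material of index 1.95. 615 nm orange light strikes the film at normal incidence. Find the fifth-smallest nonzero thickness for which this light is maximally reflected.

At the upper boundary (n = 1.16 to n = 1.66) the reflected ray undergoes a half-wave phase shift.
At the lower boundary (n = 1.66 to n = 1.95) the reflected ray undergoes a half-wave phase shift.
The two reflections carry the same phase change, so no net offset.
With no net inversion, constructive interference in reflection requires 2 n t = m λ.
The fifth-smallest nonzero thickness corresponds to m = 5: t = m λ / (2 n) = 5.00 × 615 / (2 × 1.66) = 926 nm.

926 nm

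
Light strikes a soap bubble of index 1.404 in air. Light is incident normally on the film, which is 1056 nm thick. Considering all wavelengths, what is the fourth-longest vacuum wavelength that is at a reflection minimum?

741 nm

Top surface (1.0 → 1.404): reflection off a higher-index medium gives a half-wave phase shift.
At the lower boundary (n = 1.404 to n = 1.0) the reflected ray undergoes no phase shift.
Net: one phase inversion between the two reflected rays.
So the condition for destructive reflection is 2 n t = m λ.
λ = 2 n t / m. The fourth-longest wavelength is m = 4: λ = 2 × 1.404 × 1056 / 4.00 = 741 nm.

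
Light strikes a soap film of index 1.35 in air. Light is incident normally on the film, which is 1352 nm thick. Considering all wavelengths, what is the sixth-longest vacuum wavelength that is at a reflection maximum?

664 nm

Ray reflecting at the top interface goes from n = 1.0 toward n = 1.35: a half-wave phase shift.
Ray reflecting at the bottom interface goes from n = 1.35 toward n = 1.0: no phase shift.
The two reflections differ by half a wavelength.
For maximum reflection here: 2 n t = (m + ½) λ.
λ = 2 n t / (m + ½). The sixth-longest wavelength is m = 5: λ = 2 × 1.35 × 1352 / 5.50 = 664 nm.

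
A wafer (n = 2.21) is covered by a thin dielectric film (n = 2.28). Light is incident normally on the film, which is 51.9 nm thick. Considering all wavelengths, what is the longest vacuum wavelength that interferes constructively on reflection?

473 nm

Top surface (1.0 → 2.28): reflection off a higher-index medium gives a half-wave phase shift.
Ray reflecting at the bottom interface goes from n = 2.28 toward n = 2.21: no phase shift.
Exactly one π shift → a net half-wave offset.
So the condition for constructive reflection is 2 n t = (m + ½) λ.
λ = 2 n t / (m + ½). The longest wavelength is m = 0: λ = 2 × 2.28 × 51.9 / 0.500 = 473 nm.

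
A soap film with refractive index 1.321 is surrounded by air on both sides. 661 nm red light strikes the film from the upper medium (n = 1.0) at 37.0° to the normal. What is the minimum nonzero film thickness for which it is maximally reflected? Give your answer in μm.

Ray reflecting at the top interface goes from n = 1.0 toward n = 1.321: a half-wave phase shift.
At the lower boundary (n = 1.321 to n = 1.0) the reflected ray undergoes no phase shift.
Net: one phase inversion between the two reflected rays.
With one net inversion, constructive interference in reflection requires 2 n t cos θ_r = (m + ½) λ.
Snell's law: 1.0 sin 37.0° = 1.321 sin θ_r → sin θ_r = 0.456, cos θ_r = 0.890.
Minimum at m = 0: t = λ / (4 n cos θ_r) = 661 / (4 × 1.321 × 0.890) = 141 nm.

0.141 μm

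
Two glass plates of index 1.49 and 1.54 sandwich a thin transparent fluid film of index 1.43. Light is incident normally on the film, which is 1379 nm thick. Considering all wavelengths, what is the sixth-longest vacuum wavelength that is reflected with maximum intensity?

717 nm

Ray reflecting at the top interface goes from n = 1.49 toward n = 1.43: no phase shift.
Ray reflecting at the bottom interface goes from n = 1.43 toward n = 1.54: a half-wave phase shift.
Exactly one π shift → a net half-wave offset.
So the condition for constructive reflection is 2 n t = (m + ½) λ.
λ = 2 n t / (m + ½). The sixth-longest wavelength is m = 5: λ = 2 × 1.43 × 1379 / 5.50 = 717 nm.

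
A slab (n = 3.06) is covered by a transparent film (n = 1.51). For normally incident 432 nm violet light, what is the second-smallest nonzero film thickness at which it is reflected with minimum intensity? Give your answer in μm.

0.215 μm

Top surface (1.0 → 1.51): reflection off a higher-index medium gives a half-wave phase shift.
Ray reflecting at the bottom interface goes from n = 1.51 toward n = 3.06: a half-wave phase shift.
Net: no relative phase inversion (both shifts match).
So the condition for destructive reflection is 2 n t = (m + ½) λ.
The second-smallest nonzero thickness corresponds to m = 1: t = (m + ½) λ / (2 n) = 1.50 × 432 / (2 × 1.51) = 215 nm.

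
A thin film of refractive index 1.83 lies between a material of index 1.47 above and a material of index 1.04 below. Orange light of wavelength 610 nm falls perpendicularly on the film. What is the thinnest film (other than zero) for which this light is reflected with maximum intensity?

83.3 nm

At the upper boundary (n = 1.47 to n = 1.83) the reflected ray undergoes a half-wave phase shift.
Ray reflecting at the bottom interface goes from n = 1.83 toward n = 1.04: no phase shift.
Net: one phase inversion between the two reflected rays.
So the condition for constructive reflection is 2 n t = (m + ½) λ.
Minimum at m = 0: t = λ / (4 n) = 610 / (4 × 1.83) = 83.3 nm.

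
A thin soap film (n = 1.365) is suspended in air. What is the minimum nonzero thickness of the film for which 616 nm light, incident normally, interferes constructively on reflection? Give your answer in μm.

0.113 μm

At the upper boundary (n = 1.0 to n = 1.365) the reflected ray undergoes a half-wave phase shift.
Bottom surface (1.365 → 1.0): reflection off a lower-index medium gives no phase shift.
Exactly one π shift → a net half-wave offset.
With one net inversion, constructive interference in reflection requires 2 n t = (m + ½) λ.
Minimum at m = 0: t = λ / (4 n) = 616 / (4 × 1.365) = 113 nm.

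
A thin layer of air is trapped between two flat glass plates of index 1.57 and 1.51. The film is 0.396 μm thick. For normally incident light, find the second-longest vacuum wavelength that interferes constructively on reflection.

528 nm

Top surface (1.57 → 1.0): reflection off a lower-index medium gives no phase shift.
Bottom surface (1.0 → 1.51): reflection off a higher-index medium gives a half-wave phase shift.
Exactly one π shift → a net half-wave offset.
So the condition for constructive reflection is 2 n t = (m + ½) λ.
λ = 2 n t / (m + ½). The second-longest wavelength is m = 1: λ = 2 × 1.0 × 396 / 1.50 = 528 nm.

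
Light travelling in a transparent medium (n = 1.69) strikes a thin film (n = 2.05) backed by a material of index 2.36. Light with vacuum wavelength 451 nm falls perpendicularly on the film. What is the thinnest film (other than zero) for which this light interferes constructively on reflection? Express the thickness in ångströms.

At the upper boundary (n = 1.69 to n = 2.05) the reflected ray undergoes a half-wave phase shift.
Bottom surface (2.05 → 2.36): reflection off a higher-index medium gives a half-wave phase shift.
The two reflections carry the same phase change, so no net offset.
So the condition for constructive reflection is 2 n t = m λ.
Minimum nonzero at m = 1: t = λ / (2 n) = 451 / (2 × 2.05) = 110 nm.

1100 Å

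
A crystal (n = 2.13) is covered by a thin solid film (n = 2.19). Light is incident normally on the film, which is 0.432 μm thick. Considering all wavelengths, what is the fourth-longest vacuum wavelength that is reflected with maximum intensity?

541 nm

Top surface (1.0 → 2.19): reflection off a higher-index medium gives a half-wave phase shift.
Bottom surface (2.19 → 2.13): reflection off a lower-index medium gives no phase shift.
Net: one phase inversion between the two reflected rays.
With one net inversion, constructive interference in reflection requires 2 n t = (m + ½) λ.
λ = 2 n t / (m + ½). The fourth-longest wavelength is m = 3: λ = 2 × 2.19 × 432 / 3.50 = 541 nm.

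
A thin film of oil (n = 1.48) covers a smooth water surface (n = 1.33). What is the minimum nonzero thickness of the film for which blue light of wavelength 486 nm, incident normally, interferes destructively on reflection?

164 nm

Ray reflecting at the top interface goes from n = 1.0 toward n = 1.48: a half-wave phase shift.
At the lower boundary (n = 1.48 to n = 1.33) the reflected ray undergoes no phase shift.
Net: one phase inversion between the two reflected rays.
So the condition for destructive reflection is 2 n t = m λ.
Minimum nonzero at m = 1: t = λ / (2 n) = 486 / (2 × 1.48) = 164 nm.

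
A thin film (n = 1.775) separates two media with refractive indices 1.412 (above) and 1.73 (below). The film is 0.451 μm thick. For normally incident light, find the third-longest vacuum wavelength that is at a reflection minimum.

534 nm

Top surface (1.412 → 1.775): reflection off a higher-index medium gives a half-wave phase shift.
Bottom surface (1.775 → 1.73): reflection off a lower-index medium gives no phase shift.
Net: one phase inversion between the two reflected rays.
With one net inversion, destructive interference in reflection requires 2 n t = m λ.
λ = 2 n t / m. The third-longest wavelength is m = 3: λ = 2 × 1.775 × 451 / 3.00 = 534 nm.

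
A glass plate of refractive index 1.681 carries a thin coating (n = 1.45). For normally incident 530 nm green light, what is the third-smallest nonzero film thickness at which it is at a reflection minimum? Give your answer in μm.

Ray reflecting at the top interface goes from n = 1.0 toward n = 1.45: a half-wave phase shift.
Bottom surface (1.45 → 1.681): reflection off a higher-index medium gives a half-wave phase shift.
Net: no relative phase inversion (both shifts match).
With no net inversion, destructive interference in reflection requires 2 n t = (m + ½) λ.
The third-smallest nonzero thickness corresponds to m = 2: t = (m + ½) λ / (2 n) = 2.50 × 530 / (2 × 1.45) = 457 nm.

0.457 μm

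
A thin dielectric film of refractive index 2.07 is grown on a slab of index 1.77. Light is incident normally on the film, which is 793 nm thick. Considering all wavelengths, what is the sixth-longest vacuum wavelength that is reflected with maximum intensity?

At the upper boundary (n = 1.0 to n = 2.07) the reflected ray undergoes a half-wave phase shift.
Ray reflecting at the bottom interface goes from n = 2.07 toward n = 1.77: no phase shift.
The two reflections differ by half a wavelength.
With one net inversion, constructive interference in reflection requires 2 n t = (m + ½) λ.
λ = 2 n t / (m + ½). The sixth-longest wavelength is m = 5: λ = 2 × 2.07 × 793 / 5.50 = 597 nm.

597 nm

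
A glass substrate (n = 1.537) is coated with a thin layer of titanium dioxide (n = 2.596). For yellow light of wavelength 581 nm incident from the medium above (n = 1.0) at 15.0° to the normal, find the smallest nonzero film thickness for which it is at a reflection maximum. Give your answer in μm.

0.0562 μm

Top surface (1.0 → 2.596): reflection off a higher-index medium gives a half-wave phase shift.
Ray reflecting at the bottom interface goes from n = 2.596 toward n = 1.537: no phase shift.
Exactly one π shift → a net half-wave offset.
With one net inversion, constructive interference in reflection requires 2 n t cos θ_r = (m + ½) λ.
Snell's law: 1.0 sin 15.0° = 2.596 sin θ_r → sin θ_r = 0.0997, cos θ_r = 0.995.
Minimum at m = 0: t = λ / (4 n cos θ_r) = 581 / (4 × 2.596 × 0.995) = 56.2 nm.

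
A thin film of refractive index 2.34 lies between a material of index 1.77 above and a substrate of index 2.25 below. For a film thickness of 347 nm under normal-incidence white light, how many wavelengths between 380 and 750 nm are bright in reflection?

Top surface (1.77 → 2.34): reflection off a higher-index medium gives a half-wave phase shift.
Bottom surface (2.34 → 2.25): reflection off a lower-index medium gives no phase shift.
Net: one phase inversion between the two reflected rays.
So the condition for constructive reflection is 2 n t = (m + ½) λ.
λ = 2 n t / (m + ½) = 1624 / (m + ½) nm.
m=1: 1083 nm (IR); m=2: 650 nm (visible); m=3: 464 nm (visible); m=4: 361 nm (UV).

2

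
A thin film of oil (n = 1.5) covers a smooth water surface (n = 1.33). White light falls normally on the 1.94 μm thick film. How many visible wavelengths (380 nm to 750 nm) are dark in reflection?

At the upper boundary (n = 1.0 to n = 1.5) the reflected ray undergoes a half-wave phase shift.
At the lower boundary (n = 1.5 to n = 1.33) the reflected ray undergoes no phase shift.
Net: one phase inversion between the two reflected rays.
With one net inversion, destructive interference in reflection requires 2 n t = m λ.
λ = 2 n t / m = 5820 / m nm.
m=7: 831 nm (IR); m=8: 728 nm (visible); m=9: 647 nm (visible); m=10: 582 nm (visible); m=11: 529 nm (visible); m=12: 485 nm (visible); m=13: 448 nm (visible); m=14: 416 nm (visible); m=15: 388 nm (visible); m=16: 364 nm (UV).

8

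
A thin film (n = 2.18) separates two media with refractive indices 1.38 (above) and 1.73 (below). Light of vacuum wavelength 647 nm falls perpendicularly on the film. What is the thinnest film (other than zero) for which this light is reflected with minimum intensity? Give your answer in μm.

0.148 μm

At the upper boundary (n = 1.38 to n = 2.18) the reflected ray undergoes a half-wave phase shift.
Bottom surface (2.18 → 1.73): reflection off a lower-index medium gives no phase shift.
The two reflections differ by half a wavelength.
With one net inversion, destructive interference in reflection requires 2 n t = m λ.
Minimum nonzero at m = 1: t = λ / (2 n) = 647 / (2 × 2.18) = 148 nm.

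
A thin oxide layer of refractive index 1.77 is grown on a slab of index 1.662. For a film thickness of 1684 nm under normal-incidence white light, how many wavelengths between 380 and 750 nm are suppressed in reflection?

8

Ray reflecting at the top interface goes from n = 1.0 toward n = 1.77: a half-wave phase shift.
At the lower boundary (n = 1.77 to n = 1.662) the reflected ray undergoes no phase shift.
The two reflections differ by half a wavelength.
For dark reflection here: 2 n t = m λ.
λ = 2 n t / m = 5961 / m nm.
m=7: 852 nm (IR); m=8: 745 nm (visible); m=9: 662 nm (visible); m=10: 596 nm (visible); m=11: 542 nm (visible); m=12: 497 nm (visible); m=13: 459 nm (visible); m=14: 426 nm (visible); m=15: 397 nm (visible); m=16: 373 nm (UV).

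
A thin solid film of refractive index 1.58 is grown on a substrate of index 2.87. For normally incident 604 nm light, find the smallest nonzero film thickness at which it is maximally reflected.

191 nm

At the upper boundary (n = 1.0 to n = 1.58) the reflected ray undergoes a half-wave phase shift.
Bottom surface (1.58 → 2.87): reflection off a higher-index medium gives a half-wave phase shift.
Net: no relative phase inversion (both shifts match).
With no net inversion, constructive interference in reflection requires 2 n t = m λ.
Minimum nonzero at m = 1: t = λ / (2 n) = 604 / (2 × 1.58) = 191 nm.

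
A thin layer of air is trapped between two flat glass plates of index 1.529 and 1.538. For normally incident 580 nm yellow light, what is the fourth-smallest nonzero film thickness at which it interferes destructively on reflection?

1160 nm

Top surface (1.529 → 1.0): reflection off a lower-index medium gives no phase shift.
Ray reflecting at the bottom interface goes from n = 1.0 toward n = 1.538: a half-wave phase shift.
The two reflections differ by half a wavelength.
For dark reflection here: 2 n t = m λ.
The fourth-smallest nonzero thickness corresponds to m = 4: t = m λ / (2 n) = 4.00 × 580 / (2 × 1.0) = 1160 nm.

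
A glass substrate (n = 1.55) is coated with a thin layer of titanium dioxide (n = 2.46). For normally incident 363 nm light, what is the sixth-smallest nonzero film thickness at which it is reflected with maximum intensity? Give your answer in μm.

At the upper boundary (n = 1.0 to n = 2.46) the reflected ray undergoes a half-wave phase shift.
At the lower boundary (n = 2.46 to n = 1.55) the reflected ray undergoes no phase shift.
Exactly one π shift → a net half-wave offset.
With one net inversion, constructive interference in reflection requires 2 n t = (m + ½) λ.
The sixth-smallest nonzero thickness corresponds to m = 5: t = (m + ½) λ / (2 n) = 5.50 × 363 / (2 × 2.46) = 406 nm.

0.406 μm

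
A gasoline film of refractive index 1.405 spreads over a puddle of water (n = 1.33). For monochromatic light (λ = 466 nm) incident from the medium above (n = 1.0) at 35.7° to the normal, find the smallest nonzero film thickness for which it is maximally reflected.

Ray reflecting at the top interface goes from n = 1.0 toward n = 1.405: a half-wave phase shift.
At the lower boundary (n = 1.405 to n = 1.33) the reflected ray undergoes no phase shift.
Net: one phase inversion between the two reflected rays.
So the condition for constructive reflection is 2 n t cos θ_r = (m + ½) λ.
Snell's law: 1.0 sin 35.7° = 1.405 sin θ_r → sin θ_r = 0.415, cos θ_r = 0.910.
Minimum at m = 0: t = λ / (4 n cos θ_r) = 466 / (4 × 1.405 × 0.910) = 91.2 nm.

91.2 nm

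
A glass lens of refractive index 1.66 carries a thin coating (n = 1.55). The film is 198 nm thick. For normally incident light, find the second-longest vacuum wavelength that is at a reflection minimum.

Top surface (1.0 → 1.55): reflection off a higher-index medium gives a half-wave phase shift.
Bottom surface (1.55 → 1.66): reflection off a higher-index medium gives a half-wave phase shift.
Net: no relative phase inversion (both shifts match).
For weak reflection here: 2 n t = (m + ½) λ.
λ = 2 n t / (m + ½). The second-longest wavelength is m = 1: λ = 2 × 1.55 × 198 / 1.50 = 409 nm.

409 nm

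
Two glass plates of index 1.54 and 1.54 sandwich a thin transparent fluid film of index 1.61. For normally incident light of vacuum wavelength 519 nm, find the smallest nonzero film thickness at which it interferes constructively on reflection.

80.6 nm

Ray reflecting at the top interface goes from n = 1.54 toward n = 1.61: a half-wave phase shift.
Bottom surface (1.61 → 1.54): reflection off a lower-index medium gives no phase shift.
The two reflections differ by half a wavelength.
For bright reflection here: 2 n t = (m + ½) λ.
Minimum at m = 0: t = λ / (4 n) = 519 / (4 × 1.61) = 80.6 nm.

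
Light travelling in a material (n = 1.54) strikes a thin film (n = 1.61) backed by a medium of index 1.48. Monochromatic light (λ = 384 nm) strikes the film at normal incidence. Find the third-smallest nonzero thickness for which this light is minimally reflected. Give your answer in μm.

Top surface (1.54 → 1.61): reflection off a higher-index medium gives a half-wave phase shift.
At the lower boundary (n = 1.61 to n = 1.48) the reflected ray undergoes no phase shift.
Net: one phase inversion between the two reflected rays.
With one net inversion, destructive interference in reflection requires 2 n t = m λ.
The third-smallest nonzero thickness corresponds to m = 3: t = m λ / (2 n) = 3.00 × 384 / (2 × 1.61) = 358 nm.

0.358 μm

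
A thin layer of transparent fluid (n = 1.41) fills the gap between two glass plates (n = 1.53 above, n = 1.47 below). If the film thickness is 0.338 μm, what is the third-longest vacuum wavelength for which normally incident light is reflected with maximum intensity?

381 nm

At the upper boundary (n = 1.53 to n = 1.41) the reflected ray undergoes no phase shift.
Ray reflecting at the bottom interface goes from n = 1.41 toward n = 1.47: a half-wave phase shift.
Exactly one π shift → a net half-wave offset.
With one net inversion, constructive interference in reflection requires 2 n t = (m + ½) λ.
λ = 2 n t / (m + ½). The third-longest wavelength is m = 2: λ = 2 × 1.41 × 338 / 2.50 = 381 nm.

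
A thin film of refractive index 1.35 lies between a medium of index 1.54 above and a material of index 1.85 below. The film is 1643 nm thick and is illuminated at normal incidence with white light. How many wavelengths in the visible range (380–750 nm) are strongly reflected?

6

Ray reflecting at the top interface goes from n = 1.54 toward n = 1.35: no phase shift.
Ray reflecting at the bottom interface goes from n = 1.35 toward n = 1.85: a half-wave phase shift.
The two reflections differ by half a wavelength.
With one net inversion, constructive interference in reflection requires 2 n t = (m + ½) λ.
λ = 2 n t / (m + ½) = 4436 / (m + ½) nm.
m=5: 807 nm (IR); m=6: 682 nm (visible); m=7: 591 nm (visible); m=8: 522 nm (visible); m=9: 467 nm (visible); m=10: 422 nm (visible); m=11: 386 nm (visible); m=12: 355 nm (UV).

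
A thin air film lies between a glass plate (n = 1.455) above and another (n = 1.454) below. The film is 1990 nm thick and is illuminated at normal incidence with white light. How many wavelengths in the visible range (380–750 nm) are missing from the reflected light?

5

Ray reflecting at the top interface goes from n = 1.455 toward n = 1.0: no phase shift.
Ray reflecting at the bottom interface goes from n = 1.0 toward n = 1.454: a half-wave phase shift.
Net: one phase inversion between the two reflected rays.
For minimum reflection here: 2 n t = m λ.
λ = 2 n t / m = 3980 / m nm.
m=5: 796 nm (IR); m=6: 663 nm (visible); m=7: 569 nm (visible); m=8: 498 nm (visible); m=9: 442 nm (visible); m=10: 398 nm (visible); m=11: 362 nm (UV).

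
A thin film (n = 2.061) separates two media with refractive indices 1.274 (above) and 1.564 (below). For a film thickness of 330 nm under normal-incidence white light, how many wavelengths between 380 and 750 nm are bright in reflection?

Top surface (1.274 → 2.061): reflection off a higher-index medium gives a half-wave phase shift.
Ray reflecting at the bottom interface goes from n = 2.061 toward n = 1.564: no phase shift.
Net: one phase inversion between the two reflected rays.
With one net inversion, constructive interference in reflection requires 2 n t = (m + ½) λ.
λ = 2 n t / (m + ½) = 1360 / (m + ½) nm.
m=1: 907 nm (IR); m=2: 544 nm (visible); m=3: 389 nm (visible); m=4: 302 nm (UV).

2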